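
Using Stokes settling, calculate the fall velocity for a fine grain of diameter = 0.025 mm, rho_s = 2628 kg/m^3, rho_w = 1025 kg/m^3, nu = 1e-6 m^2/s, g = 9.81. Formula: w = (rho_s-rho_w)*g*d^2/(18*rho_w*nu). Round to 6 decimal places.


w = (rho_s - rho_w) * g * d^2 / (18 * rho_w * nu)
d = 0.025 mm = 0.000025 m
rho_s - rho_w = 2628 - 1025 = 1603
Numerator = 1603 * 9.81 * (0.000025)^2 = 0.000009828394
Denominator = 18 * 1025 * 1e-6 = 0.018450
w = 0.000533 m/s

0.000533


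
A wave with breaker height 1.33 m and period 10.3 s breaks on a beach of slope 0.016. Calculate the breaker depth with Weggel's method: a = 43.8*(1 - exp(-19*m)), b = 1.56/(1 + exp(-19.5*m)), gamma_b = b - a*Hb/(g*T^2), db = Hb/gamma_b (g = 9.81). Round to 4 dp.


a = 43.8 * (1 - exp(-19 * m))
exp(-19 * 0.016) = exp(-0.3040) = 0.737861
a = 43.8 * (1 - 0.737861) = 11.481694
b = 1.56 / (1 + exp(-19.5 * m))
exp(-19.5 * 0.016) = exp(-0.3120) = 0.731982
b = 1.56 / (1 + 0.731982) = 0.900702
Hb / (g * T^2) = 1.33 / (9.81 * 10.3^2) = 1.33 / 1040.7429 = 0.00127793
gamma_b = b - a * Hb/(g*T^2) = 0.900702 - 11.481694 * 0.00127793 = 0.886030
db = Hb / gamma_b = 1.33 / 0.886030
db = 1.5011 m

1.5011


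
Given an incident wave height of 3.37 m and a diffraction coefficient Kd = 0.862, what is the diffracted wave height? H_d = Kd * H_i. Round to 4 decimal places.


H_d = Kd * H_i
H_d = 0.862 * 3.37
H_d = 2.9049 m

2.9049


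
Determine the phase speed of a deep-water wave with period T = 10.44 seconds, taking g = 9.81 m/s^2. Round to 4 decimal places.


We use the deep-water celerity formula:
C = g * T / (2 * pi)
C = 9.81 * 10.44 / (2 * 3.14159...)
C = 102.416400 / 6.283185
C = 16.3001 m/s

16.3001


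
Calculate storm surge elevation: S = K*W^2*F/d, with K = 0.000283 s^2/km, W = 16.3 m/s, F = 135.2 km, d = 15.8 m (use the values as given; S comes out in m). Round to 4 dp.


S = K * W^2 * F / d
W^2 = 16.3^2 = 265.69
S = 0.000283 * 265.69 * 135.2 / 15.8
Numerator = 0.000283 * 265.69 * 135.2 = 10.165725
S = 10.165725 / 15.8 = 0.6434 m

0.6434


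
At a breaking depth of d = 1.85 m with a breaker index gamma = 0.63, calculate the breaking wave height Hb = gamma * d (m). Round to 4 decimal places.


Hb = gamma * d
Hb = 0.63 * 1.85
Hb = 1.1655 m

1.1655


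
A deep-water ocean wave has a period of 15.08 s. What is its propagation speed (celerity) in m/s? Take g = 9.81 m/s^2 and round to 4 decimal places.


We use the deep-water celerity formula:
C = g * T / (2 * pi)
C = 9.81 * 15.08 / (2 * 3.14159...)
C = 147.934800 / 6.283185
C = 23.5446 m/s

23.5446


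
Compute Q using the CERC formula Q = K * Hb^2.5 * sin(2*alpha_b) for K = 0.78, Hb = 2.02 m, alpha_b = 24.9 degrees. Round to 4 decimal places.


Q = K * Hb^2.5 * sin(2 * alpha_b)
Hb^2.5 = 2.02^2.5 = 5.799338
sin(2 * 24.9) = sin(49.8) = 0.763796
Q = 0.78 * 5.799338 * 0.763796
Q = 3.4550 m^3/s

3.4550


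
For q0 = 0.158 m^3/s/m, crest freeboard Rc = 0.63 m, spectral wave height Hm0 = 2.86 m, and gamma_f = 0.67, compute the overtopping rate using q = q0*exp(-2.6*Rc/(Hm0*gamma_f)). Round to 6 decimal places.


q = q0 * exp(-2.6 * Rc / (Hm0 * gamma_f))
Exponent = -2.6 * 0.63 / (2.86 * 0.67)
= -2.6 * 0.63 / 1.9162
= -0.854817
exp(-0.854817) = 0.425361
q = 0.158 * 0.425361
q = 0.067207 m^3/s/m

0.067207


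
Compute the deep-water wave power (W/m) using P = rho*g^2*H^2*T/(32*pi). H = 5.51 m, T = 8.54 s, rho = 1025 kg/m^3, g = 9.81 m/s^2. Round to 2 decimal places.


P = rho * g^2 * H^2 * T / (32 * pi)
P = 1025 * 9.81^2 * 5.51^2 * 8.54 / (32 * pi)
P = 1025 * 96.2361 * 30.3601 * 8.54 / 100.53096
P = 254403.51 W/m

254403.51


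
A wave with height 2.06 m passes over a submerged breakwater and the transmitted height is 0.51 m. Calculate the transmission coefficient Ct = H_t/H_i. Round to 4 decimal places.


Ct = H_t / H_i
Ct = 0.51 / 2.06
Ct = 0.2476

0.2476


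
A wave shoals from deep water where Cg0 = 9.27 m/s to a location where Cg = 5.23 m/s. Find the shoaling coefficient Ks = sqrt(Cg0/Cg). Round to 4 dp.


Ks = sqrt(Cg0 / Cg)
Ks = sqrt(9.27 / 5.23)
Ks = sqrt(1.7725)
Ks = 1.3313

1.3313


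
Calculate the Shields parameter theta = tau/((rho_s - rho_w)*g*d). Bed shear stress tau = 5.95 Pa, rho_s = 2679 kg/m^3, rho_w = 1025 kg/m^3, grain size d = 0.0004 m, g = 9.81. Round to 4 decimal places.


theta = tau / ((rho_s - rho_w) * g * d)
rho_s - rho_w = 2679 - 1025 = 1654
Denominator = 1654 * 9.81 * 0.0004 = 6.490296
theta = 5.95 / 6.490296
theta = 0.9168

0.9168


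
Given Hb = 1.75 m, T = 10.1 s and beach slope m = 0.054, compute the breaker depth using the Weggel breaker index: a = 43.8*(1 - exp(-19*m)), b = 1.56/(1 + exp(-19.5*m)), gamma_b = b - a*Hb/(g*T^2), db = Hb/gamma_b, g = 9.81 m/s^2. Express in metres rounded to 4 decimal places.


a = 43.8 * (1 - exp(-19 * m))
exp(-19 * 0.054) = exp(-1.0260) = 0.358438
a = 43.8 * (1 - 0.358438) = 28.100422
b = 1.56 / (1 + exp(-19.5 * m))
exp(-19.5 * 0.054) = exp(-1.0530) = 0.348890
b = 1.56 / (1 + 0.348890) = 1.156507
Hb / (g * T^2) = 1.75 / (9.81 * 10.1^2) = 1.75 / 1000.7181 = 0.00174874
gamma_b = b - a * Hb/(g*T^2) = 1.156507 - 28.100422 * 0.00174874 = 1.107366
db = Hb / gamma_b = 1.75 / 1.107366
db = 1.5803 m

1.5803


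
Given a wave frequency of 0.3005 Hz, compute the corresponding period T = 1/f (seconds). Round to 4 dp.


T = 1 / f
T = 1 / 0.3005
T = 3.3278 s

3.3278


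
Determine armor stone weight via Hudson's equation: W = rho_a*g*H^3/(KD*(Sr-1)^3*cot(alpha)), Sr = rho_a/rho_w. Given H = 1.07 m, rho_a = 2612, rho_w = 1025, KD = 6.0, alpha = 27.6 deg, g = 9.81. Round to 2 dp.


Sr = rho_a / rho_w = 2612 / 1025 = 2.548293
(Sr - 1) = 1.548293
(Sr - 1)^3 = 3.711583
cot(27.6) = 1 / tan(27.6) = 1 / 0.522787 = 1.912824
Numerator = 2612 * 9.81 * 1.07^3 = 31390.1588
Denominator = 6.0 * 3.711583 * 1.912824 = 42.597622
W = 31390.1588 / 42.597622
W = 736.90 N

736.90


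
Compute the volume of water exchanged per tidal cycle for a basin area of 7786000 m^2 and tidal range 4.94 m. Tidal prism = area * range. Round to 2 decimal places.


Tidal prism = Area * Tidal range
P = 7786000 * 4.94
P = 38462840.00 m^3

38462840.00


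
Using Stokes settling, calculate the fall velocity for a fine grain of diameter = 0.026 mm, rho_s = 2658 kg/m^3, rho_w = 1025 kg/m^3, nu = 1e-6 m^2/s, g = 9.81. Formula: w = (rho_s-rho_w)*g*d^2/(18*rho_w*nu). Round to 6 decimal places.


w = (rho_s - rho_w) * g * d^2 / (18 * rho_w * nu)
d = 0.026 mm = 0.000026 m
rho_s - rho_w = 2658 - 1025 = 1633
Numerator = 1633 * 9.81 * (0.000026)^2 = 0.000010829337
Denominator = 18 * 1025 * 1e-6 = 0.018450
w = 0.000587 m/s

0.000587


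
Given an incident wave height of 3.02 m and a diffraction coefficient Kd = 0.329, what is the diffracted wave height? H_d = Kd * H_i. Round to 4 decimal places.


H_d = Kd * H_i
H_d = 0.329 * 3.02
H_d = 0.9936 m

0.9936


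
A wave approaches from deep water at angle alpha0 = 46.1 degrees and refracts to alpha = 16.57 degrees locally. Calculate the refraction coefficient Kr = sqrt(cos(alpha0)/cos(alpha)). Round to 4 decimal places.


Kr = sqrt(cos(alpha0) / cos(alpha))
cos(46.1) = 0.693402
cos(16.57) = 0.958472
Kr = sqrt(0.693402 / 0.958472)
Kr = sqrt(0.723445)
Kr = 0.8506

0.8506


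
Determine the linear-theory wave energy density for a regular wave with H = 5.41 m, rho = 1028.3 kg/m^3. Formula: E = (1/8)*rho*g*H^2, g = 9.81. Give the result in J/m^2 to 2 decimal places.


E = (1/8) * rho * g * H^2
E = (1/8) * 1028.3 * 9.81 * 5.41^2
E = 0.125 * 1028.3 * 9.81 * 29.2681
E = 36905.69 J/m^2

36905.69


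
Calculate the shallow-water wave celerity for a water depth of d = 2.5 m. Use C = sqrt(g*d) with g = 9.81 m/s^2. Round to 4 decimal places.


Using the shallow-water approximation:
C = sqrt(g * d) = sqrt(9.81 * 2.5)
C = sqrt(24.5250)
C = 4.9523 m/s

4.9523


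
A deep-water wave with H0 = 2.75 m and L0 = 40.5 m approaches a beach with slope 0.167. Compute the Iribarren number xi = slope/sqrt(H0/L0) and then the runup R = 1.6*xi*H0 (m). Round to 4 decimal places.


xi = slope / sqrt(H0/L0)
H0/L0 = 2.75/40.5 = 0.067901
sqrt(0.067901) = 0.260579
xi = 0.167 / 0.260579 = 0.640881
R = 1.6 * xi * H0 = 1.6 * 0.640881 * 2.75
R = 2.8199 m

2.8199


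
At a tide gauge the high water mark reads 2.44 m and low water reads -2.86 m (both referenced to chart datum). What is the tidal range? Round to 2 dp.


Tidal range = High water - Low water
Tidal range = 2.44 - (-2.86)
Tidal range = 5.30 m

5.30


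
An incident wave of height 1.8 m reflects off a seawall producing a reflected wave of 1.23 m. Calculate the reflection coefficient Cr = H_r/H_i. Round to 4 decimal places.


Cr = H_r / H_i
Cr = 1.23 / 1.8
Cr = 0.6833

0.6833


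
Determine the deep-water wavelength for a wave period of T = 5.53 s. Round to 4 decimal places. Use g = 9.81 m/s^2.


L0 = g * T^2 / (2 * pi)
L0 = 9.81 * 5.53^2 / (2 * pi)
L0 = 9.81 * 30.5809 / 6.28319
L0 = 299.9986 / 6.28319
L0 = 47.7463 m

47.7463


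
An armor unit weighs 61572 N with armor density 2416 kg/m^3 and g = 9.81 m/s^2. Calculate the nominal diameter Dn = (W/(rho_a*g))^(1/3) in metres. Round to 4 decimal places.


V = W / (rho_a * g)
V = 61572 / (2416 * 9.81)
V = 61572 / 23700.96
V = 2.597869 m^3
Dn = V^(1/3) = 2.597869^(1/3)
Dn = 1.3747 m

1.3747


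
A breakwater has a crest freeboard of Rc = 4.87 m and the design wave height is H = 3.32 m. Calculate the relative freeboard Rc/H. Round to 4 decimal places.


Relative freeboard = Rc / H
= 4.87 / 3.32
= 1.4669

1.4669


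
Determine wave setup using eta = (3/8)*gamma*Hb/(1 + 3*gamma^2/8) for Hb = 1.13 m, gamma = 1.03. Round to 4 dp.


eta = (3/8) * gamma * Hb / (1 + 3*gamma^2/8)
Numerator = (3/8) * 1.03 * 1.13 = 0.436462
Denominator = 1 + 3*1.03^2/8 = 1 + 0.397838 = 1.397838
eta = 0.436462 / 1.397838
eta = 0.3122 m

0.3122


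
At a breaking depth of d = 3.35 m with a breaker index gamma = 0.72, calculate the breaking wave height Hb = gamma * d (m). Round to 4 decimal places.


Hb = gamma * d
Hb = 0.72 * 3.35
Hb = 2.4120 m

2.4120


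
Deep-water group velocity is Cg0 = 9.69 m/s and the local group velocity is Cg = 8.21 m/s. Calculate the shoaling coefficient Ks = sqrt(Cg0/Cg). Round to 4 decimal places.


Ks = sqrt(Cg0 / Cg)
Ks = sqrt(9.69 / 8.21)
Ks = sqrt(1.1803)
Ks = 1.0864

1.0864


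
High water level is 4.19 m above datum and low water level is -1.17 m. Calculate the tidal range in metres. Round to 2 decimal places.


Tidal range = High water - Low water
Tidal range = 4.19 - (-1.17)
Tidal range = 5.36 m

5.36


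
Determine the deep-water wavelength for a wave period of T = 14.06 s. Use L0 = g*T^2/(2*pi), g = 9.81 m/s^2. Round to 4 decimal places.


L0 = g * T^2 / (2 * pi)
L0 = 9.81 * 14.06^2 / (2 * pi)
L0 = 9.81 * 197.6836 / 6.28319
L0 = 1939.2761 / 6.28319
L0 = 308.6454 m

308.6454


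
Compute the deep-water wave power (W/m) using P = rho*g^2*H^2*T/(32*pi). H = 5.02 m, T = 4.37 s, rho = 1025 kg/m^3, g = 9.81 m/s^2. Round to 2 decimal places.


P = rho * g^2 * H^2 * T / (32 * pi)
P = 1025 * 9.81^2 * 5.02^2 * 4.37 / (32 * pi)
P = 1025 * 96.2361 * 25.2004 * 4.37 / 100.53096
P = 108056.50 W/m

108056.50


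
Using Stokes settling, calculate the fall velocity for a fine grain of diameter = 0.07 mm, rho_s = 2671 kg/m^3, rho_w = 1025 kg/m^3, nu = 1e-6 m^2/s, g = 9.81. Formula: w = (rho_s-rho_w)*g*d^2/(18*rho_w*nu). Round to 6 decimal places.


w = (rho_s - rho_w) * g * d^2 / (18 * rho_w * nu)
d = 0.07 mm = 0.000070 m
rho_s - rho_w = 2671 - 1025 = 1646
Numerator = 1646 * 9.81 * (0.000070)^2 = 0.000079121574
Denominator = 18 * 1025 * 1e-6 = 0.018450
w = 0.004288 m/s

0.004288


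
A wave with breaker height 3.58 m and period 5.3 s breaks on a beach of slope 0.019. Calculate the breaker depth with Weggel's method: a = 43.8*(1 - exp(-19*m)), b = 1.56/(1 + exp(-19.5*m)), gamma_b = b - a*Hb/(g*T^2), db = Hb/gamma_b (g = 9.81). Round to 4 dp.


a = 43.8 * (1 - exp(-19 * m))
exp(-19 * 0.019) = exp(-0.3610) = 0.696979
a = 43.8 * (1 - 0.696979) = 13.272320
b = 1.56 / (1 + exp(-19.5 * m))
exp(-19.5 * 0.019) = exp(-0.3705) = 0.690389
b = 1.56 / (1 + 0.690389) = 0.922864
Hb / (g * T^2) = 3.58 / (9.81 * 5.3^2) = 3.58 / 275.5629 = 0.01299159
gamma_b = b - a * Hb/(g*T^2) = 0.922864 - 13.272320 * 0.01299159 = 0.750436
db = Hb / gamma_b = 3.58 / 0.750436
db = 4.7706 m

4.7706


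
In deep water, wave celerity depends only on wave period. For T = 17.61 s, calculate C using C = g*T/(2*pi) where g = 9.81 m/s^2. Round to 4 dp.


We use the deep-water celerity formula:
C = g * T / (2 * pi)
C = 9.81 * 17.61 / (2 * 3.14159...)
C = 172.754100 / 6.283185
C = 27.4947 m/s

27.4947


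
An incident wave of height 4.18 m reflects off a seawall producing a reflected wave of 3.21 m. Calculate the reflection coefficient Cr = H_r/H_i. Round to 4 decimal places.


Cr = H_r / H_i
Cr = 3.21 / 4.18
Cr = 0.7679

0.7679


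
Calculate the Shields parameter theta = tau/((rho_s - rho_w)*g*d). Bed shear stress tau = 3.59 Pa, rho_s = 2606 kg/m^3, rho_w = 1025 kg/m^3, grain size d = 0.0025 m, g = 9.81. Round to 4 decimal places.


theta = tau / ((rho_s - rho_w) * g * d)
rho_s - rho_w = 2606 - 1025 = 1581
Denominator = 1581 * 9.81 * 0.0025 = 38.774025
theta = 3.59 / 38.774025
theta = 0.0926

0.0926


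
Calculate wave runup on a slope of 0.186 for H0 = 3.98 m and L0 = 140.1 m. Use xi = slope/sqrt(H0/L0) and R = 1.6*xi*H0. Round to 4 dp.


xi = slope / sqrt(H0/L0)
H0/L0 = 3.98/140.1 = 0.028408
sqrt(0.028408) = 0.168548
xi = 0.186 / 0.168548 = 1.103546
R = 1.6 * xi * H0 = 1.6 * 1.103546 * 3.98
R = 7.0274 m

7.0274


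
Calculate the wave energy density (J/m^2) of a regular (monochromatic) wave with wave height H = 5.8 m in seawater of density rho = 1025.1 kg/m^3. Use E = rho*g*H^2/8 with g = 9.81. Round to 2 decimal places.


E = (1/8) * rho * g * H^2
E = (1/8) * 1025.1 * 9.81 * 5.8^2
E = 0.125 * 1025.1 * 9.81 * 33.6400
E = 42286.45 J/m^2

42286.45


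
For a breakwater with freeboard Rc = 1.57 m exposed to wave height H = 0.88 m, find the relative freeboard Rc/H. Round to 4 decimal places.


Relative freeboard = Rc / H
= 1.57 / 0.88
= 1.7841

1.7841


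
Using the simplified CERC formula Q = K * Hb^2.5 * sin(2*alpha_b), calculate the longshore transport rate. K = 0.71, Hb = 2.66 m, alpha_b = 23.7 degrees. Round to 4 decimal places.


Q = K * Hb^2.5 * sin(2 * alpha_b)
Hb^2.5 = 2.66^2.5 = 11.539954
sin(2 * 23.7) = sin(47.4) = 0.736097
Q = 0.71 * 11.539954 * 0.736097
Q = 6.0311 m^3/s

6.0311


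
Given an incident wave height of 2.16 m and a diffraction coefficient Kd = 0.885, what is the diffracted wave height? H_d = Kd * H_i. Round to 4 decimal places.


H_d = Kd * H_i
H_d = 0.885 * 2.16
H_d = 1.9116 m

1.9116


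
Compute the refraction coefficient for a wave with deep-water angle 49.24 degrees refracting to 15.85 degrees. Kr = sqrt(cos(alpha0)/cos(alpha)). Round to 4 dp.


Kr = sqrt(cos(alpha0) / cos(alpha))
cos(49.24) = 0.652892
cos(15.85) = 0.961980
Kr = sqrt(0.652892 / 0.961980)
Kr = sqrt(0.678696)
Kr = 0.8238

0.8238


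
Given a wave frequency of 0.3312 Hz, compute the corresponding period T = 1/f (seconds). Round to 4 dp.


T = 1 / f
T = 1 / 0.3312
T = 3.0193 s

3.0193


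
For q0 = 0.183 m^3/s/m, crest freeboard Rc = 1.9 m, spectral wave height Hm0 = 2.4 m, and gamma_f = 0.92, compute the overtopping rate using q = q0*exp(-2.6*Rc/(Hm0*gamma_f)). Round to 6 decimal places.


q = q0 * exp(-2.6 * Rc / (Hm0 * gamma_f))
Exponent = -2.6 * 1.9 / (2.4 * 0.92)
= -2.6 * 1.9 / 2.2080
= -2.237319
exp(-2.237319) = 0.106744
q = 0.183 * 0.106744
q = 0.019534 m^3/s/m

0.019534


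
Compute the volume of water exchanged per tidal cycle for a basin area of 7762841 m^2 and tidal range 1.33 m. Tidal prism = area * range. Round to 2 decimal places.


Tidal prism = Area * Tidal range
P = 7762841 * 1.33
P = 10324578.53 m^3

10324578.53


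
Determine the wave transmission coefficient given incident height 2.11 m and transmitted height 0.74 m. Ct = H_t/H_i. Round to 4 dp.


Ct = H_t / H_i
Ct = 0.74 / 2.11
Ct = 0.3507

0.3507


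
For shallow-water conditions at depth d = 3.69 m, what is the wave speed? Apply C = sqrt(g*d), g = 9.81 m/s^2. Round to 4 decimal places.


Using the shallow-water approximation:
C = sqrt(g * d) = sqrt(9.81 * 3.69)
C = sqrt(36.1989)
C = 6.0166 m/s

6.0166


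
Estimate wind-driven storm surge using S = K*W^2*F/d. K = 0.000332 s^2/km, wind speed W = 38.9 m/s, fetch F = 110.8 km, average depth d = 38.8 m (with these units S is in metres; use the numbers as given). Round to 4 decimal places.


S = K * W^2 * F / d
W^2 = 38.9^2 = 1513.21
S = 0.000332 * 1513.21 * 110.8 / 38.8
Numerator = 0.000332 * 1513.21 * 110.8 = 55.664338
S = 55.664338 / 38.8 = 1.4346 m

1.4346


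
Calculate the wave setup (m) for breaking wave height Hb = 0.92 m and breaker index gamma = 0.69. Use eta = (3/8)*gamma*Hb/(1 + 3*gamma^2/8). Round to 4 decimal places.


eta = (3/8) * gamma * Hb / (1 + 3*gamma^2/8)
Numerator = (3/8) * 0.69 * 0.92 = 0.238050
Denominator = 1 + 3*0.69^2/8 = 1 + 0.178538 = 1.178538
eta = 0.238050 / 1.178538
eta = 0.2020 m

0.2020


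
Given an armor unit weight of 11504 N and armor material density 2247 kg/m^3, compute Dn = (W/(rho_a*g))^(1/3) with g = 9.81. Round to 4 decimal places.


V = W / (rho_a * g)
V = 11504 / (2247 * 9.81)
V = 11504 / 22043.07
V = 0.521887 m^3
Dn = V^(1/3) = 0.521887^(1/3)
Dn = 0.8051 m

0.8051


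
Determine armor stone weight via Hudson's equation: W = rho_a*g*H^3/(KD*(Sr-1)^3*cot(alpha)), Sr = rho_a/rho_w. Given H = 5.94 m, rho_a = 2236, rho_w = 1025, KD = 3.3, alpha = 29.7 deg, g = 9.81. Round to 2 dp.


Sr = rho_a / rho_w = 2236 / 1025 = 2.181463
(Sr - 1) = 1.181463
(Sr - 1)^3 = 1.649153
cot(29.7) = 1 / tan(29.7) = 1 / 0.570390 = 1.753187
Numerator = 2236 * 9.81 * 5.94^3 = 4597271.3836
Denominator = 3.3 * 1.649153 * 1.753187 = 9.541198
W = 4597271.3836 / 9.541198
W = 481833.75 N

481833.75


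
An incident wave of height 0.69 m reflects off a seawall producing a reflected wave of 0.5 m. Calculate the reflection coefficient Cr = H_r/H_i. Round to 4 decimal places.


Cr = H_r / H_i
Cr = 0.5 / 0.69
Cr = 0.7246

0.7246


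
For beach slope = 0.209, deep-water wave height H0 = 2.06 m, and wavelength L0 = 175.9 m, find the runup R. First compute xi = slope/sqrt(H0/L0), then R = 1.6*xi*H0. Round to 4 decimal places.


xi = slope / sqrt(H0/L0)
H0/L0 = 2.06/175.9 = 0.011711
sqrt(0.011711) = 0.108218
xi = 0.209 / 0.108218 = 1.931282
R = 1.6 * xi * H0 = 1.6 * 1.931282 * 2.06
R = 6.3655 m

6.3655


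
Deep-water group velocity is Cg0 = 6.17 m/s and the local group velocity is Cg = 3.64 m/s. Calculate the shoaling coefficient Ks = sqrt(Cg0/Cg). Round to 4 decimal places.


Ks = sqrt(Cg0 / Cg)
Ks = sqrt(6.17 / 3.64)
Ks = sqrt(1.6951)
Ks = 1.3019

1.3019


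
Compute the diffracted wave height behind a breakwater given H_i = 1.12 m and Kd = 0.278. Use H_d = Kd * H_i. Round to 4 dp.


H_d = Kd * H_i
H_d = 0.278 * 1.12
H_d = 0.3114 m

0.3114


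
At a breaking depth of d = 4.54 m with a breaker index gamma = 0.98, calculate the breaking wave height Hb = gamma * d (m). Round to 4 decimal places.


Hb = gamma * d
Hb = 0.98 * 4.54
Hb = 4.4492 m

4.4492


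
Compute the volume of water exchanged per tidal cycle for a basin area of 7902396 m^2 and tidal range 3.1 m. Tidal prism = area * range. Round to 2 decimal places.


Tidal prism = Area * Tidal range
P = 7902396 * 3.1
P = 24497427.60 m^3

24497427.60


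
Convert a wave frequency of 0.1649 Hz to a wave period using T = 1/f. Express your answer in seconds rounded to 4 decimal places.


T = 1 / f
T = 1 / 0.1649
T = 6.0643 s

6.0643


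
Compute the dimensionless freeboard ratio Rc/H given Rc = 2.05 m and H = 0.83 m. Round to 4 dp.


Relative freeboard = Rc / H
= 2.05 / 0.83
= 2.4699

2.4699


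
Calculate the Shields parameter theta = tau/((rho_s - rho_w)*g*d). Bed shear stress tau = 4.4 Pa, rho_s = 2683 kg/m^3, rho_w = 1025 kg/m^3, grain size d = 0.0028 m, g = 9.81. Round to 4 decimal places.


theta = tau / ((rho_s - rho_w) * g * d)
rho_s - rho_w = 2683 - 1025 = 1658
Denominator = 1658 * 9.81 * 0.0028 = 45.541944
theta = 4.4 / 45.541944
theta = 0.0966

0.0966


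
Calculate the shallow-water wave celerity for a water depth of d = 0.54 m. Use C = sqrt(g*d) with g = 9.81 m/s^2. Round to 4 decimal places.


Using the shallow-water approximation:
C = sqrt(g * d) = sqrt(9.81 * 0.54)
C = sqrt(5.2974)
C = 2.3016 m/s

2.3016


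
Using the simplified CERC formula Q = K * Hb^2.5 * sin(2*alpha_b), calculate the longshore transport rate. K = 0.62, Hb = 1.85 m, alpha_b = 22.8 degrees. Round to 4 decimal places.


Q = K * Hb^2.5 * sin(2 * alpha_b)
Hb^2.5 = 1.85^2.5 = 4.655103
sin(2 * 22.8) = sin(45.6) = 0.714473
Q = 0.62 * 4.655103 * 0.714473
Q = 2.0621 m^3/s

2.0621


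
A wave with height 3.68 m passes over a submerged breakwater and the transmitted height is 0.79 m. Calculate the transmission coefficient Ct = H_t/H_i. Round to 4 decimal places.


Ct = H_t / H_i
Ct = 0.79 / 3.68
Ct = 0.2147

0.2147


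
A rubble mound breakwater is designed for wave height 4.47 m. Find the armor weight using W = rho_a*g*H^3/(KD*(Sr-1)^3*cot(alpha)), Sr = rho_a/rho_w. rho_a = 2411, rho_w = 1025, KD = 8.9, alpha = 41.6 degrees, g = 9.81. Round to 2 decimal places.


Sr = rho_a / rho_w = 2411 / 1025 = 2.352195
(Sr - 1) = 1.352195
(Sr - 1)^3 = 2.472396
cot(41.6) = 1 / tan(41.6) = 1 / 0.887842 = 1.126327
Numerator = 2411 * 9.81 * 4.47^3 = 2112461.4249
Denominator = 8.9 * 2.472396 * 1.126327 = 24.784071
W = 2112461.4249 / 24.784071
W = 85234.64 N

85234.64


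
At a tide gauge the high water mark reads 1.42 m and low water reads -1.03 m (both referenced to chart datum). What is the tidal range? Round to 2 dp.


Tidal range = High water - Low water
Tidal range = 1.42 - (-1.03)
Tidal range = 2.45 m

2.45


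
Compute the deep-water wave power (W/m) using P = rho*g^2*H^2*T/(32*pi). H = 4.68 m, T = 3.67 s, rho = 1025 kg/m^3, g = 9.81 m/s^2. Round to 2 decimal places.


P = rho * g^2 * H^2 * T / (32 * pi)
P = 1025 * 9.81^2 * 4.68^2 * 3.67 / (32 * pi)
P = 1025 * 96.2361 * 21.9024 * 3.67 / 100.53096
P = 78871.45 W/m

78871.45


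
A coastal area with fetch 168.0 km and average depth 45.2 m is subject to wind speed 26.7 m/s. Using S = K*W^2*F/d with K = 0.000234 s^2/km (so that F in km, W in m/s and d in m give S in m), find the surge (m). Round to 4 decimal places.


S = K * W^2 * F / d
W^2 = 26.7^2 = 712.89
S = 0.000234 * 712.89 * 168.0 / 45.2
Numerator = 0.000234 * 712.89 * 168.0 = 28.025132
S = 28.025132 / 45.2 = 0.6200 m

0.6200


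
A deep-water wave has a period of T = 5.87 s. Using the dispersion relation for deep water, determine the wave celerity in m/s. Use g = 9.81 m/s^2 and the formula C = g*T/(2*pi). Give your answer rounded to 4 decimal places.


We use the deep-water celerity formula:
C = g * T / (2 * pi)
C = 9.81 * 5.87 / (2 * 3.14159...)
C = 57.584700 / 6.283185
C = 9.1649 m/s

9.1649


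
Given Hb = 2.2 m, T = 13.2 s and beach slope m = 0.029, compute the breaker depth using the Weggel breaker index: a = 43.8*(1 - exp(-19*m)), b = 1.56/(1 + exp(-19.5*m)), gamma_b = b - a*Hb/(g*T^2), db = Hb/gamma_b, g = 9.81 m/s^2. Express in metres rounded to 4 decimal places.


a = 43.8 * (1 - exp(-19 * m))
exp(-19 * 0.029) = exp(-0.5510) = 0.576373
a = 43.8 * (1 - 0.576373) = 18.554856
b = 1.56 / (1 + exp(-19.5 * m))
exp(-19.5 * 0.029) = exp(-0.5655) = 0.568076
b = 1.56 / (1 + 0.568076) = 0.994850
Hb / (g * T^2) = 2.2 / (9.81 * 13.2^2) = 2.2 / 1709.2944 = 0.00128708
gamma_b = b - a * Hb/(g*T^2) = 0.994850 - 18.554856 * 0.00128708 = 0.970968
db = Hb / gamma_b = 2.2 / 0.970968
db = 2.2658 m

2.2658


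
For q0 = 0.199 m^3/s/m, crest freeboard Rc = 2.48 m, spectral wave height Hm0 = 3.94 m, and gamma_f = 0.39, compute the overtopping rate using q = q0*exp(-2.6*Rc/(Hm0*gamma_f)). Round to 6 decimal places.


q = q0 * exp(-2.6 * Rc / (Hm0 * gamma_f))
Exponent = -2.6 * 2.48 / (3.94 * 0.39)
= -2.6 * 2.48 / 1.5366
= -4.196277
exp(-4.196277) = 0.015052
q = 0.199 * 0.015052
q = 0.002995 m^3/s/m

0.002995


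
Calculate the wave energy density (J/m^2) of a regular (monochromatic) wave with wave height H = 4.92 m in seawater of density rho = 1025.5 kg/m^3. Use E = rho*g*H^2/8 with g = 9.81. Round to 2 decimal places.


E = (1/8) * rho * g * H^2
E = (1/8) * 1025.5 * 9.81 * 4.92^2
E = 0.125 * 1025.5 * 9.81 * 24.2064
E = 30440.02 J/m^2

30440.02


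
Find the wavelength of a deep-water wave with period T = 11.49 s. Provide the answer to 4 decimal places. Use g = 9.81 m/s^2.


L0 = g * T^2 / (2 * pi)
L0 = 9.81 * 11.49^2 / (2 * pi)
L0 = 9.81 * 132.0201 / 6.28319
L0 = 1295.1172 / 6.28319
L0 = 206.1243 m

206.1243


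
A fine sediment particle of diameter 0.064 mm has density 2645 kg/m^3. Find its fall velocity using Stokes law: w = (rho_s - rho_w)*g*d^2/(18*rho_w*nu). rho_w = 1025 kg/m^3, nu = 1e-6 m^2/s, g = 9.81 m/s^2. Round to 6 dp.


w = (rho_s - rho_w) * g * d^2 / (18 * rho_w * nu)
d = 0.064 mm = 0.000064 m
rho_s - rho_w = 2645 - 1025 = 1620
Numerator = 1620 * 9.81 * (0.000064)^2 = 0.000065094451
Denominator = 18 * 1025 * 1e-6 = 0.018450
w = 0.003528 m/s

0.003528


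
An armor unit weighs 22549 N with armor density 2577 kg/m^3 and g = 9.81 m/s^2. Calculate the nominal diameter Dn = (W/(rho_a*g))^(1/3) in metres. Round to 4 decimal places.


V = W / (rho_a * g)
V = 22549 / (2577 * 9.81)
V = 22549 / 25280.37
V = 0.891957 m^3
Dn = V^(1/3) = 0.891957^(1/3)
Dn = 0.9626 m

0.9626


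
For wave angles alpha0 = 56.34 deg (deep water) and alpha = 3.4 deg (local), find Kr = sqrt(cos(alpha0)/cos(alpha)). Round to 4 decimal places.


Kr = sqrt(cos(alpha0) / cos(alpha))
cos(56.34) = 0.554263
cos(3.4) = 0.998240
Kr = sqrt(0.554263 / 0.998240)
Kr = sqrt(0.555241)
Kr = 0.7451

0.7451


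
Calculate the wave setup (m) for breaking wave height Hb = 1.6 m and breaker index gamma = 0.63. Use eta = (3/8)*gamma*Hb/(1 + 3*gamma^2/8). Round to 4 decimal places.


eta = (3/8) * gamma * Hb / (1 + 3*gamma^2/8)
Numerator = (3/8) * 0.63 * 1.6 = 0.378000
Denominator = 1 + 3*0.63^2/8 = 1 + 0.148838 = 1.148838
eta = 0.378000 / 1.148838
eta = 0.3290 m

0.3290


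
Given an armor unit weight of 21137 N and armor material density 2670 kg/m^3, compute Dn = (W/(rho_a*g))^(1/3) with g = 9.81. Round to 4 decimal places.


V = W / (rho_a * g)
V = 21137 / (2670 * 9.81)
V = 21137 / 26192.70
V = 0.806981 m^3
Dn = V^(1/3) = 0.806981^(1/3)
Dn = 0.9310 m

0.9310


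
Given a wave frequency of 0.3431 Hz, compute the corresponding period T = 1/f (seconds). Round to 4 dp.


T = 1 / f
T = 1 / 0.3431
T = 2.9146 s

2.9146


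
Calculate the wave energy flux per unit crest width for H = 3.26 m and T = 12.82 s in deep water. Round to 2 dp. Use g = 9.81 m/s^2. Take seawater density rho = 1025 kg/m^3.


P = rho * g^2 * H^2 * T / (32 * pi)
P = 1025 * 9.81^2 * 3.26^2 * 12.82 / (32 * pi)
P = 1025 * 96.2361 * 10.6276 * 12.82 / 100.53096
P = 133685.79 W/m

133685.79


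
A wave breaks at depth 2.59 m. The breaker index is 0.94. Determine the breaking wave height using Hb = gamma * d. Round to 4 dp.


Hb = gamma * d
Hb = 0.94 * 2.59
Hb = 2.4346 m

2.4346


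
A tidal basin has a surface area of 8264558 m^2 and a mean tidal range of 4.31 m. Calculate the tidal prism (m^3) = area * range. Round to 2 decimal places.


Tidal prism = Area * Tidal range
P = 8264558 * 4.31
P = 35620244.98 m^3

35620244.98


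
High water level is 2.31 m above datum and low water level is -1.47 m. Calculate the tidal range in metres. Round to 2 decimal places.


Tidal range = High water - Low water
Tidal range = 2.31 - (-1.47)
Tidal range = 3.78 m

3.78


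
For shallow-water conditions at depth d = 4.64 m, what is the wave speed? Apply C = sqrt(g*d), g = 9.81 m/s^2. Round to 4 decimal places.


Using the shallow-water approximation:
C = sqrt(g * d) = sqrt(9.81 * 4.64)
C = sqrt(45.5184)
C = 6.7467 m/s

6.7467


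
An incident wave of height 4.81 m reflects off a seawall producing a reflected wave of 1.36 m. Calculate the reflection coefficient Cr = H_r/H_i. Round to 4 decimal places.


Cr = H_r / H_i
Cr = 1.36 / 4.81
Cr = 0.2827

0.2827


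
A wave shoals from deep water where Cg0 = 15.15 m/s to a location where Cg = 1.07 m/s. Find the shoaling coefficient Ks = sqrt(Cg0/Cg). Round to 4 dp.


Ks = sqrt(Cg0 / Cg)
Ks = sqrt(15.15 / 1.07)
Ks = sqrt(14.1589)
Ks = 3.7628

3.7628


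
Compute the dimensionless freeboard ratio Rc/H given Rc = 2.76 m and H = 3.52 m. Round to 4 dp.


Relative freeboard = Rc / H
= 2.76 / 3.52
= 0.7841

0.7841


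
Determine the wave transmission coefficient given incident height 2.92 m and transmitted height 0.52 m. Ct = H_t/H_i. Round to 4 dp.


Ct = H_t / H_i
Ct = 0.52 / 2.92
Ct = 0.1781

0.1781


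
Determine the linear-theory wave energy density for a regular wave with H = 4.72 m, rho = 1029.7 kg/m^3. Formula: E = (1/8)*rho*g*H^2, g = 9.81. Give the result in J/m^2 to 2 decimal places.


E = (1/8) * rho * g * H^2
E = (1/8) * 1029.7 * 9.81 * 4.72^2
E = 0.125 * 1029.7 * 9.81 * 22.2784
E = 28130.26 J/m^2

28130.26


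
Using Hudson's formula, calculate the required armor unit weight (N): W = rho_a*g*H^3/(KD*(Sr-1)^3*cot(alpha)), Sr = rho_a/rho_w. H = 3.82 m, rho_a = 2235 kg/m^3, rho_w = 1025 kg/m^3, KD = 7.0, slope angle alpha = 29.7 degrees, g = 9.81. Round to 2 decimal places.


Sr = rho_a / rho_w = 2235 / 1025 = 2.180488
(Sr - 1) = 1.180488
(Sr - 1)^3 = 1.645071
cot(29.7) = 1 / tan(29.7) = 1 / 0.570390 = 1.753187
Numerator = 2235 * 9.81 * 3.82^3 = 1222184.0834
Denominator = 7.0 * 1.645071 * 1.753187 = 20.188809
W = 1222184.0834 / 20.188809
W = 60537.70 N

60537.70


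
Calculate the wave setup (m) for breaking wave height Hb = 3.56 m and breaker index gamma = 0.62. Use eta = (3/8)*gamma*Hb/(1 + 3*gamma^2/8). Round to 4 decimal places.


eta = (3/8) * gamma * Hb / (1 + 3*gamma^2/8)
Numerator = (3/8) * 0.62 * 3.56 = 0.827700
Denominator = 1 + 3*0.62^2/8 = 1 + 0.144150 = 1.144150
eta = 0.827700 / 1.144150
eta = 0.7234 m

0.7234


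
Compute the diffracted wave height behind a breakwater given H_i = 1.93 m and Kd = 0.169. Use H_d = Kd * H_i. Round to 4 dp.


H_d = Kd * H_i
H_d = 0.169 * 1.93
H_d = 0.3262 m

0.3262


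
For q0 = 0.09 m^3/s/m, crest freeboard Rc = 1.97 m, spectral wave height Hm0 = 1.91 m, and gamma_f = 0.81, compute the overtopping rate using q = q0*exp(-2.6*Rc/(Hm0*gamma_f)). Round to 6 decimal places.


q = q0 * exp(-2.6 * Rc / (Hm0 * gamma_f))
Exponent = -2.6 * 1.97 / (1.91 * 0.81)
= -2.6 * 1.97 / 1.5471
= -3.310710
exp(-3.310710) = 0.036490
q = 0.09 * 0.036490
q = 0.003284 m^3/s/m

0.003284


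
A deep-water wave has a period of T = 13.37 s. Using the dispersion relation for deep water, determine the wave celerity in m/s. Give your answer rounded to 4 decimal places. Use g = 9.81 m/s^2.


We use the deep-water celerity formula:
C = g * T / (2 * pi)
C = 9.81 * 13.37 / (2 * 3.14159...)
C = 131.159700 / 6.283185
C = 20.8747 m/s

20.8747


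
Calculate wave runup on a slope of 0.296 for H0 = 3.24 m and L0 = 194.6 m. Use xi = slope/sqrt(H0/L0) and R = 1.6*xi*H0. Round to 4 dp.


xi = slope / sqrt(H0/L0)
H0/L0 = 3.24/194.6 = 0.016650
sqrt(0.016650) = 0.129033
xi = 0.296 / 0.129033 = 2.293985
R = 1.6 * xi * H0 = 1.6 * 2.293985 * 3.24
R = 11.8920 m

11.8920


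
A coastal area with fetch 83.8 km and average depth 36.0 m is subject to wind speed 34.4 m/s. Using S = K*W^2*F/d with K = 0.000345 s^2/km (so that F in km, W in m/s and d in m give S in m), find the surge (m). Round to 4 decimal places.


S = K * W^2 * F / d
W^2 = 34.4^2 = 1183.36
S = 0.000345 * 1183.36 * 83.8 / 36.0
Numerator = 0.000345 * 1183.36 * 83.8 = 34.212121
S = 34.212121 / 36.0 = 0.9503 m

0.9503


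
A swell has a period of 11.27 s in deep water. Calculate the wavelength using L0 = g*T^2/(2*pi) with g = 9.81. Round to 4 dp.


L0 = g * T^2 / (2 * pi)
L0 = 9.81 * 11.27^2 / (2 * pi)
L0 = 9.81 * 127.0129 / 6.28319
L0 = 1245.9965 / 6.28319
L0 = 198.3065 m

198.3065


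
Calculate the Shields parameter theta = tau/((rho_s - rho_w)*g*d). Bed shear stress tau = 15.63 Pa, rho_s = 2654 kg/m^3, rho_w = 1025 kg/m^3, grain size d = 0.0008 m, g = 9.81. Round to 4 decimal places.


theta = tau / ((rho_s - rho_w) * g * d)
rho_s - rho_w = 2654 - 1025 = 1629
Denominator = 1629 * 9.81 * 0.0008 = 12.784392
theta = 15.63 / 12.784392
theta = 1.2226

1.2226


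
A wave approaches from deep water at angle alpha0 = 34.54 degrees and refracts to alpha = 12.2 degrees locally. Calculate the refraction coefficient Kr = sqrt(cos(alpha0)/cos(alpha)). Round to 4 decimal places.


Kr = sqrt(cos(alpha0) / cos(alpha))
cos(34.54) = 0.823731
cos(12.2) = 0.977416
Kr = sqrt(0.823731 / 0.977416)
Kr = sqrt(0.842764)
Kr = 0.9180

0.9180


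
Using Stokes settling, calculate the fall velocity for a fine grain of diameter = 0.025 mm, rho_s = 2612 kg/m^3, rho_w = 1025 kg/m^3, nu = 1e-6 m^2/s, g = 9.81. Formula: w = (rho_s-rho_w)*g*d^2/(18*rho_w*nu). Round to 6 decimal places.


w = (rho_s - rho_w) * g * d^2 / (18 * rho_w * nu)
d = 0.025 mm = 0.000025 m
rho_s - rho_w = 2612 - 1025 = 1587
Numerator = 1587 * 9.81 * (0.000025)^2 = 0.000009730294
Denominator = 18 * 1025 * 1e-6 = 0.018450
w = 0.000527 m/s

0.000527


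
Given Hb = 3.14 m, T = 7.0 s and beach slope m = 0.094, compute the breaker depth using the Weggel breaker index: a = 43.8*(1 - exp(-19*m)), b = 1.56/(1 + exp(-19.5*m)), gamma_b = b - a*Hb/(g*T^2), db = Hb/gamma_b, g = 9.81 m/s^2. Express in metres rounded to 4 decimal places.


a = 43.8 * (1 - exp(-19 * m))
exp(-19 * 0.094) = exp(-1.7860) = 0.167629
a = 43.8 * (1 - 0.167629) = 36.457835
b = 1.56 / (1 + exp(-19.5 * m))
exp(-19.5 * 0.094) = exp(-1.8330) = 0.159933
b = 1.56 / (1 + 0.159933) = 1.344905
Hb / (g * T^2) = 3.14 / (9.81 * 7.0^2) = 3.14 / 480.6900 = 0.00653228
gamma_b = b - a * Hb/(g*T^2) = 1.344905 - 36.457835 * 0.00653228 = 1.106753
db = Hb / gamma_b = 3.14 / 1.106753
db = 2.8371 m

2.8371


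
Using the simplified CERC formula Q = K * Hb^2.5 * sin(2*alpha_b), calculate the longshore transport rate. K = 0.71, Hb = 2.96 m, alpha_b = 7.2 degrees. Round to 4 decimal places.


Q = K * Hb^2.5 * sin(2 * alpha_b)
Hb^2.5 = 2.96^2.5 = 15.074027
sin(2 * 7.2) = sin(14.4) = 0.248690
Q = 0.71 * 15.074027 * 0.248690
Q = 2.6616 m^3/s

2.6616


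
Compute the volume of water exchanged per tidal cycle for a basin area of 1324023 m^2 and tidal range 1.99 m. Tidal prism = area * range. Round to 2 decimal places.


Tidal prism = Area * Tidal range
P = 1324023 * 1.99
P = 2634805.77 m^3

2634805.77


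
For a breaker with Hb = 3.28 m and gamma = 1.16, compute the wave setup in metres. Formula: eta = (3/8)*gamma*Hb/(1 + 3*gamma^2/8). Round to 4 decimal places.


eta = (3/8) * gamma * Hb / (1 + 3*gamma^2/8)
Numerator = (3/8) * 1.16 * 3.28 = 1.426800
Denominator = 1 + 3*1.16^2/8 = 1 + 0.504600 = 1.504600
eta = 1.426800 / 1.504600
eta = 0.9483 m

0.9483


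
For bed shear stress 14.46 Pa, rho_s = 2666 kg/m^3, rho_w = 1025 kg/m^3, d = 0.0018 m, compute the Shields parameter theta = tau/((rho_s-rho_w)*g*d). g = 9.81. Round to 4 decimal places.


theta = tau / ((rho_s - rho_w) * g * d)
rho_s - rho_w = 2666 - 1025 = 1641
Denominator = 1641 * 9.81 * 0.0018 = 28.976778
theta = 14.46 / 28.976778
theta = 0.4990

0.4990


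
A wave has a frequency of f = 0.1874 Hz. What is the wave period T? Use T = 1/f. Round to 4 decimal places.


T = 1 / f
T = 1 / 0.1874
T = 5.3362 s

5.3362


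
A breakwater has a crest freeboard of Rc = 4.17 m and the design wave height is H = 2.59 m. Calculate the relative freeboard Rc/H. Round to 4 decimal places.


Relative freeboard = Rc / H
= 4.17 / 2.59
= 1.6100

1.6100


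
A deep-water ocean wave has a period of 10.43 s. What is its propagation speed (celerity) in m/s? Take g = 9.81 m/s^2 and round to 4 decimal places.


We use the deep-water celerity formula:
C = g * T / (2 * pi)
C = 9.81 * 10.43 / (2 * 3.14159...)
C = 102.318300 / 6.283185
C = 16.2845 m/s

16.2845


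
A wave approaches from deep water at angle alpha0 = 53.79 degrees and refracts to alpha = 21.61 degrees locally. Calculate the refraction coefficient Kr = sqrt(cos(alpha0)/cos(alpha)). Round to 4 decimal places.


Kr = sqrt(cos(alpha0) / cos(alpha))
cos(53.79) = 0.590746
cos(21.61) = 0.929712
Kr = sqrt(0.590746 / 0.929712)
Kr = sqrt(0.635408)
Kr = 0.7971

0.7971


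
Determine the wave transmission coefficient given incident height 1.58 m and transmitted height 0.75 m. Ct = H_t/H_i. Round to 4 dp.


Ct = H_t / H_i
Ct = 0.75 / 1.58
Ct = 0.4747

0.4747


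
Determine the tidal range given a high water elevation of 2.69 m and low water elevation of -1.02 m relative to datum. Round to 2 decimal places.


Tidal range = High water - Low water
Tidal range = 2.69 - (-1.02)
Tidal range = 3.71 m

3.71


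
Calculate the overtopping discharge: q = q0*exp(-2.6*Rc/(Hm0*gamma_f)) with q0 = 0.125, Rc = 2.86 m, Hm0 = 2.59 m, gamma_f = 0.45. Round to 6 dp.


q = q0 * exp(-2.6 * Rc / (Hm0 * gamma_f))
Exponent = -2.6 * 2.86 / (2.59 * 0.45)
= -2.6 * 2.86 / 1.1655
= -6.380094
exp(-6.380094) = 0.001695
q = 0.125 * 0.001695
q = 0.000212 m^3/s/m

0.000212


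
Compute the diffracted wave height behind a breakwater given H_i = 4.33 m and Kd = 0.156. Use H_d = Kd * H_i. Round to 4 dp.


H_d = Kd * H_i
H_d = 0.156 * 4.33
H_d = 0.6755 m

0.6755


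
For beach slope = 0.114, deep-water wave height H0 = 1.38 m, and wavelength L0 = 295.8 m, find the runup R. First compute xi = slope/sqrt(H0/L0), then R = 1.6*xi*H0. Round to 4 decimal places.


xi = slope / sqrt(H0/L0)
H0/L0 = 1.38/295.8 = 0.004665
sqrt(0.004665) = 0.068303
xi = 0.114 / 0.068303 = 1.669031
R = 1.6 * xi * H0 = 1.6 * 1.669031 * 1.38
R = 3.6852 m

3.6852


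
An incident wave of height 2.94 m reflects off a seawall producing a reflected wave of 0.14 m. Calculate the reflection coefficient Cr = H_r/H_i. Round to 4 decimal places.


Cr = H_r / H_i
Cr = 0.14 / 2.94
Cr = 0.0476

0.0476


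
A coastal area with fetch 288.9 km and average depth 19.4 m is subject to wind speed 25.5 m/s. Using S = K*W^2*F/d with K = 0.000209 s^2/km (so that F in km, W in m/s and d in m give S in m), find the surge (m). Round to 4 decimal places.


S = K * W^2 * F / d
W^2 = 25.5^2 = 650.25
S = 0.000209 * 650.25 * 288.9 / 19.4
Numerator = 0.000209 * 650.25 * 288.9 = 39.262160
S = 39.262160 / 19.4 = 2.0238 m

2.0238


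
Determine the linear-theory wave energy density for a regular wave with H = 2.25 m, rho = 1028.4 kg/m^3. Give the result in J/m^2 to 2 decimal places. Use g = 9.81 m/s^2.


E = (1/8) * rho * g * H^2
E = (1/8) * 1028.4 * 9.81 * 2.25^2
E = 0.125 * 1028.4 * 9.81 * 5.0625
E = 6384.19 J/m^2

6384.19


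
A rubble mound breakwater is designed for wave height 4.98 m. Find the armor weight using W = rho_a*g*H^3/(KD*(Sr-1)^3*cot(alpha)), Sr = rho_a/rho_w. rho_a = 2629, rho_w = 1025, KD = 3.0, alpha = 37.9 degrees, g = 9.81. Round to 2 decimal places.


Sr = rho_a / rho_w = 2629 / 1025 = 2.564878
(Sr - 1) = 1.564878
(Sr - 1)^3 = 3.832141
cot(37.9) = 1 / tan(37.9) = 1 / 0.778479 = 1.284557
Numerator = 2629 * 9.81 * 4.98^3 = 3185280.0516
Denominator = 3.0 * 3.832141 * 1.284557 = 14.767806
W = 3185280.0516 / 14.767806
W = 215690.81 N

215690.81


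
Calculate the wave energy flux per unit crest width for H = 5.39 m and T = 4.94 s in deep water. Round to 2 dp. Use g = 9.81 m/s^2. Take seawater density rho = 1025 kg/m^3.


P = rho * g^2 * H^2 * T / (32 * pi)
P = 1025 * 9.81^2 * 5.39^2 * 4.94 / (32 * pi)
P = 1025 * 96.2361 * 29.0521 * 4.94 / 100.53096
P = 140820.70 W/m

140820.70


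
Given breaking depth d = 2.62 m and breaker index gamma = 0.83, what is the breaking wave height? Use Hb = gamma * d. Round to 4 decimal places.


Hb = gamma * d
Hb = 0.83 * 2.62
Hb = 2.1746 m

2.1746
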